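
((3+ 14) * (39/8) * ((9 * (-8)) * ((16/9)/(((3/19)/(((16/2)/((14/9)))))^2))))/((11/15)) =-8271694080/539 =-15346371.21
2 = 2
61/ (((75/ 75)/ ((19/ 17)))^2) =22021/ 289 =76.20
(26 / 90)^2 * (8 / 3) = 1352 / 6075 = 0.22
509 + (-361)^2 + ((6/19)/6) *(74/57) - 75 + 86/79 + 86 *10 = 11260683539/85557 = 131616.16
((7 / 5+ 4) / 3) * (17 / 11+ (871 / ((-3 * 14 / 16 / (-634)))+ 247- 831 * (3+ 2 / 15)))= 720761523 / 1925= 374421.57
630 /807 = 210 /269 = 0.78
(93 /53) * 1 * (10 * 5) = 4650 /53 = 87.74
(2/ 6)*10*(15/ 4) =12.50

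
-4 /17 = -0.24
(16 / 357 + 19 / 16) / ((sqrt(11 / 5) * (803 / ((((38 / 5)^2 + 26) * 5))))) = 2456611 * sqrt(55) / 42045080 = 0.43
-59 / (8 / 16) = -118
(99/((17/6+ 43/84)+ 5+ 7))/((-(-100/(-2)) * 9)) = -462/32225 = -0.01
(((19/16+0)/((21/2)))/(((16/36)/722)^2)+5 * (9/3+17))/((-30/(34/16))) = -1136910241/53760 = -21147.88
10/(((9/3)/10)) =100/3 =33.33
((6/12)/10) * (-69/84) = -23/560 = -0.04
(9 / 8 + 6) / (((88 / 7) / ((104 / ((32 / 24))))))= 15561 / 352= 44.21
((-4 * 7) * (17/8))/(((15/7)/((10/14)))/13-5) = 1547/124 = 12.48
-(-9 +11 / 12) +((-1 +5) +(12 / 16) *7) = 52 / 3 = 17.33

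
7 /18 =0.39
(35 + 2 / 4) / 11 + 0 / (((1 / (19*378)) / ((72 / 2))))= 71 / 22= 3.23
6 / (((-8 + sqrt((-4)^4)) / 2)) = 3 / 2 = 1.50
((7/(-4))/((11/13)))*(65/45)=-1183/396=-2.99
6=6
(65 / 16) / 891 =65 / 14256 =0.00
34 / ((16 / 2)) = 17 / 4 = 4.25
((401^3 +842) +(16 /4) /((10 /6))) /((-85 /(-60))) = 3868922724 /85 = 45516737.93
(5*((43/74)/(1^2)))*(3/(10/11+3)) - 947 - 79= -75759/74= -1023.77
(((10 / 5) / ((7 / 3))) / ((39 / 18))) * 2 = 72 / 91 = 0.79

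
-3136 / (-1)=3136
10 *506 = 5060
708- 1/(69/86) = 48766/69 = 706.75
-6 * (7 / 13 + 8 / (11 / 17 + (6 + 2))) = -5594 / 637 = -8.78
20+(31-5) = 46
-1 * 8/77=-8/77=-0.10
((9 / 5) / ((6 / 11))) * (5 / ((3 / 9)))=99 / 2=49.50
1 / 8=0.12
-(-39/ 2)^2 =-1521/ 4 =-380.25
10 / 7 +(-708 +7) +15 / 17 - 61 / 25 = -2085859 / 2975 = -701.13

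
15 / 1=15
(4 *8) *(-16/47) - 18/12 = -1165/94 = -12.39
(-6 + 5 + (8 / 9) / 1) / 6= -1 / 54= -0.02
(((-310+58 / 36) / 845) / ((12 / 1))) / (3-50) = 427 / 659880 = 0.00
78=78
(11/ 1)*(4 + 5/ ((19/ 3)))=1001/ 19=52.68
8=8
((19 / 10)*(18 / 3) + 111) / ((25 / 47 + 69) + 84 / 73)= 524943 / 303140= 1.73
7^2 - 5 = 44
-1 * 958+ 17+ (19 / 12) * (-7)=-11425 / 12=-952.08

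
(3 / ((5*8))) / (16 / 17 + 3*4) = 51 / 8800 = 0.01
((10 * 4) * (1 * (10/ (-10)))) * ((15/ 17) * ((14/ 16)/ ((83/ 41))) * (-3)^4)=-1743525/ 1411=-1235.67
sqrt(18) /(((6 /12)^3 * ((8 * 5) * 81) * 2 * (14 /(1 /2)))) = sqrt(2) /7560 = 0.00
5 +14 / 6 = 22 / 3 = 7.33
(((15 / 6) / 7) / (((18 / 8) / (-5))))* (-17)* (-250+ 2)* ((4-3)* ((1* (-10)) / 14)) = 1054000 / 441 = 2390.02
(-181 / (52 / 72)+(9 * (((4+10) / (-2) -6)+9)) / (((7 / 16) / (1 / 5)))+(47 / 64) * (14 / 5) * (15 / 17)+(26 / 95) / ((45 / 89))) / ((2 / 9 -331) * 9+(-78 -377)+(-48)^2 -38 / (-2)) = 56021932229 / 234697226400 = 0.24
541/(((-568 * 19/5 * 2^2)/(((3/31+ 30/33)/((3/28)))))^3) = -936017046967625/1345651844822056797696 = -0.00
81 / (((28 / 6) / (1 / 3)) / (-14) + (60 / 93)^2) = -25947 / 187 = -138.75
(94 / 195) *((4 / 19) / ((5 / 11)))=4136 / 18525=0.22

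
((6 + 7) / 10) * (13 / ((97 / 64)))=5408 / 485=11.15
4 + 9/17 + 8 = 213/17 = 12.53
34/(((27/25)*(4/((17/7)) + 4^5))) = 7225/235386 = 0.03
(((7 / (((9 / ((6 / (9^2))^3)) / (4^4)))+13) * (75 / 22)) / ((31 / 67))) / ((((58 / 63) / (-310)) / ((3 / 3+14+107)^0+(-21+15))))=679243026875 / 4185918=162268.59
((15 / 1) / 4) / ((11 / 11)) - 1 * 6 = -9 / 4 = -2.25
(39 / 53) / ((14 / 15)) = 585 / 742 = 0.79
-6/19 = -0.32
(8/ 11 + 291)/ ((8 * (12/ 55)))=16045/ 96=167.14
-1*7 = -7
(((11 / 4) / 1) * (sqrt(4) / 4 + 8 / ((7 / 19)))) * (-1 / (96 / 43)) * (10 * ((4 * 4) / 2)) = -735515 / 336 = -2189.03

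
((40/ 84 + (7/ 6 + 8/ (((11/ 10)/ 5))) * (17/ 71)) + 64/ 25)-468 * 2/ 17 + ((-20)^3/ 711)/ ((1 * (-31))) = -4370770553803/ 102423424950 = -42.67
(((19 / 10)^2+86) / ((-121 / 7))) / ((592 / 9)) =-564543 / 7163200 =-0.08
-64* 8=-512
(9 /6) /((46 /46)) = 3 /2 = 1.50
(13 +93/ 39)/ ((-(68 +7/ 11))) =-0.22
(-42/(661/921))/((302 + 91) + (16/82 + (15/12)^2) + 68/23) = -194544672/1322156657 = -0.15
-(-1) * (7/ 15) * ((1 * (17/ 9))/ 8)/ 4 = 0.03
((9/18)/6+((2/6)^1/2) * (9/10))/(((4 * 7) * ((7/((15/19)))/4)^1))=1/266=0.00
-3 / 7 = -0.43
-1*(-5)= 5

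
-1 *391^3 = -59776471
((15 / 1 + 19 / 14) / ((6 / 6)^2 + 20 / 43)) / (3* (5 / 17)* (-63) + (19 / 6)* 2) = -167399 / 738528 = -0.23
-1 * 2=-2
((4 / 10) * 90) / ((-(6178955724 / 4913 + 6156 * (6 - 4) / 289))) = -4913 / 171643473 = -0.00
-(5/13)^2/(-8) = 25/1352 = 0.02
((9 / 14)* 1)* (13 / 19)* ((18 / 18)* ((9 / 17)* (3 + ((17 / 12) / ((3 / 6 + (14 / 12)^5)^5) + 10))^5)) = 44203272224297586296483196704707197319042870725358435923854509306664057669436220612278563875581767487367845487179129 / 509176423726914586738760029225909443299921194745346264175673806517289887612735370814936035977005958557128906250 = 86813.27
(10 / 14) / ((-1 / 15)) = -75 / 7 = -10.71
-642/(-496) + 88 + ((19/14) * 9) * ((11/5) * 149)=4093.14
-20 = -20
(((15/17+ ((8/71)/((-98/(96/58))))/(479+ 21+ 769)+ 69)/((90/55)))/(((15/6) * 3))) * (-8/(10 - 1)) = -4461613006048/881491224915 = -5.06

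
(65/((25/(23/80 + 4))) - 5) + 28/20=3019/400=7.55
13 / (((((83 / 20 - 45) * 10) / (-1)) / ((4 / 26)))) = 4 / 817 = 0.00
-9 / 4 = -2.25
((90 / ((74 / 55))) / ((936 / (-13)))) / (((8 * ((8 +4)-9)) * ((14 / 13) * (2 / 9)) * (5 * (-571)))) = 0.00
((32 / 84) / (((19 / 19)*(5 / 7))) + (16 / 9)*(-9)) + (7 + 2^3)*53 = 11693 / 15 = 779.53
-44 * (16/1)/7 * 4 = -2816/7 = -402.29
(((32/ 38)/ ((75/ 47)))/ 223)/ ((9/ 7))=5264/ 2859975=0.00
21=21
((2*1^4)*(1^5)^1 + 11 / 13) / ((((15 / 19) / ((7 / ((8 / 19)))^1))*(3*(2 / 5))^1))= 93499 / 1872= 49.95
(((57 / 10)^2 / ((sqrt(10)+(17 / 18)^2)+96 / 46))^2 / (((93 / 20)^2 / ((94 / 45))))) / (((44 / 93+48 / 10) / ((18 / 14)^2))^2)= 2631424776142544757650388654 / 17636987042277818269845245-830647509891667678509504624* sqrt(10) / 17636987042277818269845245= 0.27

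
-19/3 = -6.33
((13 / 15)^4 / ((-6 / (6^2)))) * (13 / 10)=-371293 / 84375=-4.40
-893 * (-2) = 1786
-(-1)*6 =6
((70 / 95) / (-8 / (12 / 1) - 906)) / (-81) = 0.00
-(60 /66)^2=-100 /121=-0.83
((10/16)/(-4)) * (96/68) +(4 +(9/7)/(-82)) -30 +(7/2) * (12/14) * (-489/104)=-20470195/507416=-40.34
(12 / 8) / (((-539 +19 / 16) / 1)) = -24 / 8605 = -0.00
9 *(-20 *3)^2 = 32400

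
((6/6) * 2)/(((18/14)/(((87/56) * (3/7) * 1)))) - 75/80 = 11/112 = 0.10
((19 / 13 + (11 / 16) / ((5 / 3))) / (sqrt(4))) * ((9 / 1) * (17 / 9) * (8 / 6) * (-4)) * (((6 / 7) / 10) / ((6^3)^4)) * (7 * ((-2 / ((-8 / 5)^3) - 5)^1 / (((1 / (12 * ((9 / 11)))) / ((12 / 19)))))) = 231931 / 354018263040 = 0.00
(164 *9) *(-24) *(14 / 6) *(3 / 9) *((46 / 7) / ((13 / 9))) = -1629504 / 13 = -125346.46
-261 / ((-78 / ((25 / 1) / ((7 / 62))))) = 67425 / 91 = 740.93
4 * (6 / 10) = 12 / 5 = 2.40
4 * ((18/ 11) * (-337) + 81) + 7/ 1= -20623/ 11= -1874.82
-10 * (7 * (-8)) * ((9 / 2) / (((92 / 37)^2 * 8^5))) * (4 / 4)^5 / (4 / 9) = 0.03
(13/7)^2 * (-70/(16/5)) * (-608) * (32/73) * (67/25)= 27537536/511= 53889.50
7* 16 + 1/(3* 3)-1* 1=1000/9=111.11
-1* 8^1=-8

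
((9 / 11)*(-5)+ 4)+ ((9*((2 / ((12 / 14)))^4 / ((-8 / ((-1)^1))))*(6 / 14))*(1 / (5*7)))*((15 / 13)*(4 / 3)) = 461 / 858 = 0.54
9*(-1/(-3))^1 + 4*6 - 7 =20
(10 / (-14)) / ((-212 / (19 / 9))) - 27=-360517 / 13356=-26.99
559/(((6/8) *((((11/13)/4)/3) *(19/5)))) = 581360/209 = 2781.63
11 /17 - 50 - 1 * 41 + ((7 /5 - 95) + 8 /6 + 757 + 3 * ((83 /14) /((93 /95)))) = 65577353 /110670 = 592.55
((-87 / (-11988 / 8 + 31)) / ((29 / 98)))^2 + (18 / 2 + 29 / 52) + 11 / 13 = 4678274413 / 447939700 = 10.44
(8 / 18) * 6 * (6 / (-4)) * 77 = -308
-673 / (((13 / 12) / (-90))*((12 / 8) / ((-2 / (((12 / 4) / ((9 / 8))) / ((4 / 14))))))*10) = -72684 / 91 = -798.73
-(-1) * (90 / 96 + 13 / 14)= 209 / 112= 1.87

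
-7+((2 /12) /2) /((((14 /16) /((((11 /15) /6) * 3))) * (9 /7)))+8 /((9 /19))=4016 /405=9.92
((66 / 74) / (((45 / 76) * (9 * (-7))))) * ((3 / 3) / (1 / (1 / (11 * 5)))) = -76 / 174825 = -0.00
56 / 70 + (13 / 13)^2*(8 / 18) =56 / 45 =1.24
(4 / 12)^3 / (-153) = -1 / 4131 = -0.00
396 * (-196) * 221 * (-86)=1475169696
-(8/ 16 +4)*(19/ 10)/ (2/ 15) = -513/ 8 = -64.12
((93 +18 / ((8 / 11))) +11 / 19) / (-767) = -8993 / 58292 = -0.15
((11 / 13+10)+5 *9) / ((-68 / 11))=-3993 / 442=-9.03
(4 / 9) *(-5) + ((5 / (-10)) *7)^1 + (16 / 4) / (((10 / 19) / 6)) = 3589 / 90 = 39.88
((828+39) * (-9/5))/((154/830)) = -647649/77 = -8411.03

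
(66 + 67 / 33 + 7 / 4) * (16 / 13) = 36844 / 429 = 85.88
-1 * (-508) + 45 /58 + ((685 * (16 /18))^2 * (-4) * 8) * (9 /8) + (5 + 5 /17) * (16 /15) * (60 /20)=-118435232387 /8874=-13346318.73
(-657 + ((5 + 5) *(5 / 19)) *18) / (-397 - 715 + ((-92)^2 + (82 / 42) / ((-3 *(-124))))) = -90486396 / 1091243435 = -0.08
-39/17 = -2.29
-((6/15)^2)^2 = -0.03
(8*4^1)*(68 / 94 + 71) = 107872 / 47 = 2295.15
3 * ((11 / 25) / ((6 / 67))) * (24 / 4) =2211 / 25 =88.44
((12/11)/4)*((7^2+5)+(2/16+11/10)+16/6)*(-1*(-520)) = 90311/11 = 8210.09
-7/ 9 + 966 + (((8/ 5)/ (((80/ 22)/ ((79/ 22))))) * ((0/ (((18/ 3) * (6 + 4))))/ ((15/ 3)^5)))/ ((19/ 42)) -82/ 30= 43312/ 45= 962.49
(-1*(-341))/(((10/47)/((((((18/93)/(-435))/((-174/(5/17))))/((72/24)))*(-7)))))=-3619/1286730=-0.00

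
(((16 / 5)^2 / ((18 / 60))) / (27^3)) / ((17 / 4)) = 2048 / 5019165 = 0.00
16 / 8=2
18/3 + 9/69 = 141/23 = 6.13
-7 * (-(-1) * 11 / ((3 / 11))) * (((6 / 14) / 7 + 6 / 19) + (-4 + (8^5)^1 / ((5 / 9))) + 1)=-11073551434 / 665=-16651957.04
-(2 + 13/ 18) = -49/ 18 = -2.72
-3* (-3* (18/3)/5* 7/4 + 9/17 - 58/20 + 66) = -14619/85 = -171.99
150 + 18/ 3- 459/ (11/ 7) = -1497/ 11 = -136.09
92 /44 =23 /11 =2.09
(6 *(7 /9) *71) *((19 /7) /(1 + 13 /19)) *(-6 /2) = -25631 /16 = -1601.94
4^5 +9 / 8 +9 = 8273 / 8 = 1034.12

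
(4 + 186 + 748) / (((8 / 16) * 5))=375.20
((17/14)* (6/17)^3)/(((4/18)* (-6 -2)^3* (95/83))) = -20169/49199360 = -0.00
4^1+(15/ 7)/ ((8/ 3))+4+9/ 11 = 5927/ 616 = 9.62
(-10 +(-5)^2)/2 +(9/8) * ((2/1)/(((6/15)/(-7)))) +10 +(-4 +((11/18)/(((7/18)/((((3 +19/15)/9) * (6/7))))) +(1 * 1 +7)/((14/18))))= -263731/17640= -14.95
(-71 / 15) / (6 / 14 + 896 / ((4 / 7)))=-497 / 164685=-0.00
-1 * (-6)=6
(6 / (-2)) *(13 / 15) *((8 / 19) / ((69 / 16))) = -1664 / 6555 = -0.25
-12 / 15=-0.80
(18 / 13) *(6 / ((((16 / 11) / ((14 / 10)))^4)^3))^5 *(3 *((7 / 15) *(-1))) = -2368047084899230267512845302617640057998827138548843917970869745934933507273680897250342901393684302164686951532547709 / 1556440783691918371770196199449532764612781920967720960000000000000000000000000000000000000000000000000000000000000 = -1521.45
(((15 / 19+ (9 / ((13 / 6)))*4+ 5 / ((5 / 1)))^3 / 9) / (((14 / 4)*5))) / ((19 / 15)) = 187896326672 / 6012619977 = 31.25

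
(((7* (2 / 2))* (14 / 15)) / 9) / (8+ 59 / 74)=0.08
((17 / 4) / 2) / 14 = 17 / 112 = 0.15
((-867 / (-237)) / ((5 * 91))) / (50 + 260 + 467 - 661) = 289 / 4169620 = 0.00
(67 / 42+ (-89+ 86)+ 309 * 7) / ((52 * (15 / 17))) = 1543379 / 32760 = 47.11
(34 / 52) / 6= 17 / 156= 0.11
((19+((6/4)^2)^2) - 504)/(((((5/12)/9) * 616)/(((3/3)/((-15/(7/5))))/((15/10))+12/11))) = -4189443/242000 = -17.31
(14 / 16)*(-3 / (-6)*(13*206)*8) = 9373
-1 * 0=0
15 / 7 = 2.14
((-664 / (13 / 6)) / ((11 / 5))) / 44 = -4980 / 1573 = -3.17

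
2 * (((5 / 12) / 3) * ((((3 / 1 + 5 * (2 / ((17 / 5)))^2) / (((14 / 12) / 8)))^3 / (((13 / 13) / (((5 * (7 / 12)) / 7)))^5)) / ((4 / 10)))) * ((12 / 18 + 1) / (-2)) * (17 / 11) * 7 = -997850727734375 / 371937220578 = -2682.85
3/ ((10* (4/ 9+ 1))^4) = 19683/ 285610000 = 0.00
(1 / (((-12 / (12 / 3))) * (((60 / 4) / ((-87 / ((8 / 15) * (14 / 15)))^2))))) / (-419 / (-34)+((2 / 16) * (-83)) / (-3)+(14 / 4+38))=-11.85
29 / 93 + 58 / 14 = 2900 / 651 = 4.45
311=311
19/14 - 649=-9067/14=-647.64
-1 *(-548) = 548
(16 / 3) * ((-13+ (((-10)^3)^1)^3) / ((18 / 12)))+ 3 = -32000000389 / 9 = -3555555598.78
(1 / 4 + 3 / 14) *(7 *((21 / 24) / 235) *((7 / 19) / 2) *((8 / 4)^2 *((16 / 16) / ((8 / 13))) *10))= 8281 / 57152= 0.14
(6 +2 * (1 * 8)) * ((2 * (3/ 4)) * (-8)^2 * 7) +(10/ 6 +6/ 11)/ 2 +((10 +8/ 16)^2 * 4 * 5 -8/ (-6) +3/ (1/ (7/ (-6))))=560602/ 33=16987.94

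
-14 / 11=-1.27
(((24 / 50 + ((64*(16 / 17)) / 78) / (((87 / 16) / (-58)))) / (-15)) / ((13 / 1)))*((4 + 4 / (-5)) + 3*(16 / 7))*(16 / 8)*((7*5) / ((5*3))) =271555328 / 145445625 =1.87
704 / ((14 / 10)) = 3520 / 7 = 502.86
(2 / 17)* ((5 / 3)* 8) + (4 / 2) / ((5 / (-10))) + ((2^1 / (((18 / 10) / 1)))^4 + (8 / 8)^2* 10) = 1014182 / 111537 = 9.09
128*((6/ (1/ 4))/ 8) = 384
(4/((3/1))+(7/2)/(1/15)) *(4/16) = 323/24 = 13.46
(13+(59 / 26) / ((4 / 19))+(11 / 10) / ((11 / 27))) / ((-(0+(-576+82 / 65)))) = 13769 / 298864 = 0.05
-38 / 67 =-0.57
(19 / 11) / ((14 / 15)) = 285 / 154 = 1.85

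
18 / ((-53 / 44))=-14.94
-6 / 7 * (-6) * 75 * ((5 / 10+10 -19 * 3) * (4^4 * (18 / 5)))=-115706880 / 7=-16529554.29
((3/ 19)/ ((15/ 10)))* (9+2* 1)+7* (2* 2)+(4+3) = 687/ 19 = 36.16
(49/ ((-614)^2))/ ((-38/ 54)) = -1323/ 7162924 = -0.00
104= 104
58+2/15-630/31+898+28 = 448172/465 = 963.81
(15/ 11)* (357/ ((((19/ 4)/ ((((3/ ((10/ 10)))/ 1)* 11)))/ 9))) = 578340/ 19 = 30438.95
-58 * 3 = -174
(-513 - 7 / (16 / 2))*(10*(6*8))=-246660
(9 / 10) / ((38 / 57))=1.35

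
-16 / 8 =-2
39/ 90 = 13/ 30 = 0.43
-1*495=-495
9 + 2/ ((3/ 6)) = 13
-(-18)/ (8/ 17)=153/ 4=38.25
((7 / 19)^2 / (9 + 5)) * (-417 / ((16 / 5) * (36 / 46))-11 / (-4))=-110047 / 69312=-1.59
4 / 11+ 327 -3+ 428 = 8276 / 11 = 752.36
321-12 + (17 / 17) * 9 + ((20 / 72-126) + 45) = 237.28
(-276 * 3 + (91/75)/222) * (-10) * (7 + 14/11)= 1254535919/18315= 68497.73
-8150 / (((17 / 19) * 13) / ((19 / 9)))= -2942150 / 1989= -1479.21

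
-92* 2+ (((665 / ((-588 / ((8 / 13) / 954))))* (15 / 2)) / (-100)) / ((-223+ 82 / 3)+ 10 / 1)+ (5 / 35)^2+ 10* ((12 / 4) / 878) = -36444772739587 / 198128184072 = -183.95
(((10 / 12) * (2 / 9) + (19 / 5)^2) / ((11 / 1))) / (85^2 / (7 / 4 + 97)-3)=0.02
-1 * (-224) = 224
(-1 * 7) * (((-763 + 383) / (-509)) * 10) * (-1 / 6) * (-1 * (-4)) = 53200 / 1527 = 34.84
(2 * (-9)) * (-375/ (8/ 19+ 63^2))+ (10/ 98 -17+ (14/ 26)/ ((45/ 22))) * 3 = -34736914696/ 720628545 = -48.20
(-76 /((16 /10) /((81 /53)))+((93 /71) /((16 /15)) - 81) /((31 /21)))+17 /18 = -2111327789 /16798032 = -125.69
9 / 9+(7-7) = 1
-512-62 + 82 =-492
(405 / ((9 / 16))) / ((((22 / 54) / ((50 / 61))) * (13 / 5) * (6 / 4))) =3240000 / 8723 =371.43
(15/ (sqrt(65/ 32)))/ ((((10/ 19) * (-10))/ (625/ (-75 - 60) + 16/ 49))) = 108167 * sqrt(130)/ 143325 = 8.60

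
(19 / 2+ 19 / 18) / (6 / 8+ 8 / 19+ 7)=1.29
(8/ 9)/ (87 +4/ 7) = 56/ 5517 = 0.01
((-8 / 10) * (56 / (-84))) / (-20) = -2 / 75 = -0.03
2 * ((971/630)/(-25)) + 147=1156654/7875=146.88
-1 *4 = -4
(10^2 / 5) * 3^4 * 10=16200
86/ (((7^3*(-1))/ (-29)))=2494/ 343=7.27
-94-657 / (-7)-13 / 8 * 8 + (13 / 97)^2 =-864445 / 65863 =-13.12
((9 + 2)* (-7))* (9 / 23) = -693 / 23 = -30.13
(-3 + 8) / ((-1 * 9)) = -0.56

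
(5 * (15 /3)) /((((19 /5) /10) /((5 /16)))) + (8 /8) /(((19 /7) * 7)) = 20.61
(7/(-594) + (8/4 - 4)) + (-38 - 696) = -437191/594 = -736.01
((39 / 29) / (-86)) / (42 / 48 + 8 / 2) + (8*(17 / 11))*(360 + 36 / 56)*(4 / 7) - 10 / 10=2546.92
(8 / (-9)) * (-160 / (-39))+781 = 272851 / 351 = 777.35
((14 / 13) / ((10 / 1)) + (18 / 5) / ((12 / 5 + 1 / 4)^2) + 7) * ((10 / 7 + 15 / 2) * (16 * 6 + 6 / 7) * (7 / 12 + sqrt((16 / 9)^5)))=3054720691675 / 96623982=31614.52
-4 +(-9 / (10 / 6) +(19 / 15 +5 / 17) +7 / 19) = -36196 / 4845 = -7.47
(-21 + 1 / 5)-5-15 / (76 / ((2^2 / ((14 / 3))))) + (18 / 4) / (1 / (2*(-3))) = -70449 / 1330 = -52.97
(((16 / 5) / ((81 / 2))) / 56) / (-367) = -4 / 1040445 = -0.00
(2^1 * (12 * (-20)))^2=230400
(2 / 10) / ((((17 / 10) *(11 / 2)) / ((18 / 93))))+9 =52197 / 5797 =9.00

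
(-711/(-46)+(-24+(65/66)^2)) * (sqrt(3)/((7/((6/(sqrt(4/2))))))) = -108397 * sqrt(6)/33396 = -7.95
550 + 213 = 763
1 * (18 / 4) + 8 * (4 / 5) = 109 / 10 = 10.90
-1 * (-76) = 76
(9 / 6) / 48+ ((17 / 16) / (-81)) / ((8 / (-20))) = 83 / 1296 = 0.06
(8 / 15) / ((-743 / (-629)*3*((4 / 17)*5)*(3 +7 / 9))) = 629 / 18575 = 0.03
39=39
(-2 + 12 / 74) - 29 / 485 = -34053 / 17945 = -1.90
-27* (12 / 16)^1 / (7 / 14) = -81 / 2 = -40.50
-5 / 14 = -0.36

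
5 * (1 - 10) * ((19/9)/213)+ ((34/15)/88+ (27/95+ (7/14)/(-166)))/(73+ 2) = -1224631997/2771183250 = -0.44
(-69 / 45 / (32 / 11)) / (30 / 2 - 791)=0.00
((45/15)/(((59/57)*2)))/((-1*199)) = -171/23482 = -0.01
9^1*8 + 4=76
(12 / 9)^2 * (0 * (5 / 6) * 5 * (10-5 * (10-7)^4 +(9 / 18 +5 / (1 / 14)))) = 0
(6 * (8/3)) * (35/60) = 28/3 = 9.33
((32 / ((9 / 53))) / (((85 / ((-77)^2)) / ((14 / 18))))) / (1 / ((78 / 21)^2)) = 971082112 / 6885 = 141043.15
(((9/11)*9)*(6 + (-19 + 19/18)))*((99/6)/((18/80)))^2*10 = -4730000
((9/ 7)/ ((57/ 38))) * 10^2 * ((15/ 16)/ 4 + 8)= 39525/ 56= 705.80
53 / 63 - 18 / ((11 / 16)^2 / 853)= -247622899 / 7623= -32483.65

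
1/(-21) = -1/21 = -0.05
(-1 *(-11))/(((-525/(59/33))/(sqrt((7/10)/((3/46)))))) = -59 *sqrt(2415)/23625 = -0.12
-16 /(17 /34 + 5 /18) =-144 /7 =-20.57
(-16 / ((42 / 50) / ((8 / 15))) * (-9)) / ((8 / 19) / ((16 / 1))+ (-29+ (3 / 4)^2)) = -194560 / 60459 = -3.22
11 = 11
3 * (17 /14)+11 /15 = 919 /210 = 4.38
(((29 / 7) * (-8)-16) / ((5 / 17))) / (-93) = 5848 / 3255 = 1.80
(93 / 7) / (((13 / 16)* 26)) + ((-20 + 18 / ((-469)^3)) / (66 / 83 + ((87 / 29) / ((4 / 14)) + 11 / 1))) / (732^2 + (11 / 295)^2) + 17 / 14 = 853194620150274568556619 / 462889315480066707400714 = 1.84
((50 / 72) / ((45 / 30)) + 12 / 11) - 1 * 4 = -1453 / 594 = -2.45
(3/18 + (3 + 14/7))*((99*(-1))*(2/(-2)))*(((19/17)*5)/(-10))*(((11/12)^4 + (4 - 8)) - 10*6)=8503447777/470016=18091.83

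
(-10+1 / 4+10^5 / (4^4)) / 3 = 3047 / 24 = 126.96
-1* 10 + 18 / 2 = -1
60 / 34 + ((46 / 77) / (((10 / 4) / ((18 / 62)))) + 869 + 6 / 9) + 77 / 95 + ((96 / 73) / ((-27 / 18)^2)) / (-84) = 2209318538864 / 2532738285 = 872.30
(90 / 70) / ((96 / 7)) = 3 / 32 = 0.09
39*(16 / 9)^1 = 208 / 3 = 69.33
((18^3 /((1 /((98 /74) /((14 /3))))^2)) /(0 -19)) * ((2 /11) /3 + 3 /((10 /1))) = -12752397 /1430605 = -8.91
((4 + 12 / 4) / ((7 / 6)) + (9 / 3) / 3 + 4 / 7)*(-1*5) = -265 / 7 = -37.86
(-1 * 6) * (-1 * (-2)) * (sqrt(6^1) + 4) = -48 - 12 * sqrt(6) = -77.39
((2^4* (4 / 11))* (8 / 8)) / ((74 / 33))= 96 / 37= 2.59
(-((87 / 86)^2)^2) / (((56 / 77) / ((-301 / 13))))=4411311597 / 132299648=33.34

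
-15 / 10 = -3 / 2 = -1.50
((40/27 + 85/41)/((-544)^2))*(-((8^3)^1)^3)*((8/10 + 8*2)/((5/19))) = -54877749248/533205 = -102920.55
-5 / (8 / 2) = -5 / 4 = -1.25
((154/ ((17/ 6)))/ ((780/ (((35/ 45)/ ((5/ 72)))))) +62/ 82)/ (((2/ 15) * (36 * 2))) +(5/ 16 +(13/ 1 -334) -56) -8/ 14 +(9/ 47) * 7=-375.76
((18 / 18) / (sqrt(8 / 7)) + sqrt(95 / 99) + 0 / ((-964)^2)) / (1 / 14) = 7*sqrt(14) / 2 + 14*sqrt(1045) / 33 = 26.81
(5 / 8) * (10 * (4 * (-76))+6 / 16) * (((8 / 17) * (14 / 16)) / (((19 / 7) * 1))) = -5957665 / 20672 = -288.20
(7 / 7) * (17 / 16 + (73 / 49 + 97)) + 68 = 131361 / 784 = 167.55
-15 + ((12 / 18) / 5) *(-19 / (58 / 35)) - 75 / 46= -72673 / 4002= -18.16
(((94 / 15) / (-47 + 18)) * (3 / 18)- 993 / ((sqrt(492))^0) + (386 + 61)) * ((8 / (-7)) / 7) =5700616 / 63945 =89.15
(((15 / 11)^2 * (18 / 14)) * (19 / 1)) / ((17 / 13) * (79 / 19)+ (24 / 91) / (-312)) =123543225 / 14785474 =8.36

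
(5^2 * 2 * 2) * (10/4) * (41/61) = 10250/61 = 168.03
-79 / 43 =-1.84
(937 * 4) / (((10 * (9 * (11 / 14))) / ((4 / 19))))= 104944 / 9405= 11.16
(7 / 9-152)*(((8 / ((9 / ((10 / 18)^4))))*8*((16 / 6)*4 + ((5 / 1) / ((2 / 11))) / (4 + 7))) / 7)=-2150380000 / 11160261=-192.68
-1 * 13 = -13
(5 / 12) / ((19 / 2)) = 5 / 114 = 0.04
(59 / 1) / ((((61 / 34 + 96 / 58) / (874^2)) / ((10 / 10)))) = 2338827496 / 179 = 13066075.40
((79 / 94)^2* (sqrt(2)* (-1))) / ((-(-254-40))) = -6241* sqrt(2) / 2597784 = -0.00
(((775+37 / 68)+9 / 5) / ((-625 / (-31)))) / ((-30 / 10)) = -2731069 / 212500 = -12.85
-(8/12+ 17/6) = -7/2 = -3.50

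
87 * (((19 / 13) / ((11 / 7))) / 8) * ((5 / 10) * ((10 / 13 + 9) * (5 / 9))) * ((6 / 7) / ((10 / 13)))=69977 / 2288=30.58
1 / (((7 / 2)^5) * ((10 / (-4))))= -64 / 84035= -0.00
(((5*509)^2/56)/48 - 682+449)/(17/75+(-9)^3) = -146268025/48973568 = -2.99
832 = 832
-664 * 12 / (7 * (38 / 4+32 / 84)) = -576 / 5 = -115.20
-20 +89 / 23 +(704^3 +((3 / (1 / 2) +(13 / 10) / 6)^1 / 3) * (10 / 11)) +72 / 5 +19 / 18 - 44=1324127192488 / 3795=348913621.21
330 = 330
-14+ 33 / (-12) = -67 / 4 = -16.75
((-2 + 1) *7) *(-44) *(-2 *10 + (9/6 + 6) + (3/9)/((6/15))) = -3593.33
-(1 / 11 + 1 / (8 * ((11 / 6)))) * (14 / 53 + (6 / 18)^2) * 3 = -1253 / 6996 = -0.18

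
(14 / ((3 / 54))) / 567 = 4 / 9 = 0.44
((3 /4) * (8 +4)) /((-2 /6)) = -27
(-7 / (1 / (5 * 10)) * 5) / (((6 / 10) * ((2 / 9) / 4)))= -52500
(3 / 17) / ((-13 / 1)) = -3 / 221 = -0.01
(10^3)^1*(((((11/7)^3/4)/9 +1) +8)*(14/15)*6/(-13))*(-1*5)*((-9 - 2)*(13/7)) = -1237093000/3087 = -400742.79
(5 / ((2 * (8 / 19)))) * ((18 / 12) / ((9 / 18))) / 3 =95 / 16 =5.94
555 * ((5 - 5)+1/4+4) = 9435/4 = 2358.75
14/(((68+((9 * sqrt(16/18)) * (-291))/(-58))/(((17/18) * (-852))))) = -966362824/3546789+142602222 * sqrt(2)/1182263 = -101.88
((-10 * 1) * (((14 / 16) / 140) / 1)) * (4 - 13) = 9 / 16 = 0.56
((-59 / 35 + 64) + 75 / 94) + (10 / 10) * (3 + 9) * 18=918279 / 3290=279.11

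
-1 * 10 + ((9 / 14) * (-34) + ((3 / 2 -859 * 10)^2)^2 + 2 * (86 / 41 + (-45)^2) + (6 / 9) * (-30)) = 24984528577959897903 / 4592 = 5440881658963392.40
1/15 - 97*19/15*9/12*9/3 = -16583/60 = -276.38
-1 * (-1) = 1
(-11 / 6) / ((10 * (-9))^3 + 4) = 11 / 4373976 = 0.00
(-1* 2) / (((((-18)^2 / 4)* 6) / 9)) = -1 / 27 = -0.04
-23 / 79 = -0.29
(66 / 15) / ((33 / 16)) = 2.13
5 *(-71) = -355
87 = 87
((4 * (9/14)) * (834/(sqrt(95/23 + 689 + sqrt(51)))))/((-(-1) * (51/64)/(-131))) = -41953536 * sqrt(23)/(119 * sqrt(23 * sqrt(51) + 15942)) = -13322.58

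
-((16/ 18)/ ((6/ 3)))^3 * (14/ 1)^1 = -896/ 729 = -1.23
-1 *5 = -5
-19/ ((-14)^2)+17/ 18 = 0.85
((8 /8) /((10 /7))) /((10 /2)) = 7 /50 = 0.14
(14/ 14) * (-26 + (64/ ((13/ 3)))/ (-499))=-168854/ 6487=-26.03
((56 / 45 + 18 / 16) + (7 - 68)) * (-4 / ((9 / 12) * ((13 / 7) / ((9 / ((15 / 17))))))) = 5023466 / 2925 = 1717.42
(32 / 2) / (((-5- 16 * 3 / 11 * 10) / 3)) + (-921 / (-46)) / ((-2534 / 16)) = -17357388 / 15590435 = -1.11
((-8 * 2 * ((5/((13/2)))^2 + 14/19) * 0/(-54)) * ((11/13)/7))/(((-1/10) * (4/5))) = 0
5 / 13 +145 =1890 / 13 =145.38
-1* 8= -8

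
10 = 10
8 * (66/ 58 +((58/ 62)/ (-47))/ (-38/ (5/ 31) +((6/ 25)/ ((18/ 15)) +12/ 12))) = 112710274/ 12380129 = 9.10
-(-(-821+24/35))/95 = -28711/3325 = -8.63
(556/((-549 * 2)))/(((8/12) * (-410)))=139/75030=0.00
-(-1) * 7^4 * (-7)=-16807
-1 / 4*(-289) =289 / 4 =72.25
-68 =-68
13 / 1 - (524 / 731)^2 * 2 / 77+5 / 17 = 546447914 / 41145797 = 13.28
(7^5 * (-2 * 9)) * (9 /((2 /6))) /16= -4084101 /8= -510512.62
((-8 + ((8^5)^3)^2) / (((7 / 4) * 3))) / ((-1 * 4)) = -58949525680256203566624960.00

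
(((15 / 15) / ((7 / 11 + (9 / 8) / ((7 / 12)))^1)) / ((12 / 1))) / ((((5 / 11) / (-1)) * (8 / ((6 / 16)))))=-847 / 252800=-0.00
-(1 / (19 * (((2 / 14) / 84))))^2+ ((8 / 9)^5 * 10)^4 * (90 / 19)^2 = 57948799211616911153104 / 2851798070642983299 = 20320.09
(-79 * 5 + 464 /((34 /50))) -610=-5485 /17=-322.65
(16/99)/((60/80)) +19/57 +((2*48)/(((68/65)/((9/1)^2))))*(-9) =-337757509/5049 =-66895.92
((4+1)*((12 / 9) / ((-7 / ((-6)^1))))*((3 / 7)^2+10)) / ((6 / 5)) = 49900 / 1029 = 48.49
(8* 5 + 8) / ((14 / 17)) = 408 / 7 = 58.29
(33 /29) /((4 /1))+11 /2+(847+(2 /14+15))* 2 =1404817 /812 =1730.07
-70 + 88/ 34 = -1146/ 17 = -67.41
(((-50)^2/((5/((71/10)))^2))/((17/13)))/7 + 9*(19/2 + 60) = 279935/238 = 1176.20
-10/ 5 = -2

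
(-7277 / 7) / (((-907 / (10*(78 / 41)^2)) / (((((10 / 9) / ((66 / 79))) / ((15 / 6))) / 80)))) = 97155227 / 352198077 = 0.28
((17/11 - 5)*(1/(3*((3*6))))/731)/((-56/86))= 19/141372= 0.00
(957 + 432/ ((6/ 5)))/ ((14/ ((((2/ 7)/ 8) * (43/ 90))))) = 18877/ 11760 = 1.61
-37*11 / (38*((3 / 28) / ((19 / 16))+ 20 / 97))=-276353 / 7648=-36.13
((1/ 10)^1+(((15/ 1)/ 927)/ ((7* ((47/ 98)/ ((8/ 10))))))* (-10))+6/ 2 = 444613/ 145230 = 3.06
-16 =-16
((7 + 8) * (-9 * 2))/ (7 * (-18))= 15/ 7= 2.14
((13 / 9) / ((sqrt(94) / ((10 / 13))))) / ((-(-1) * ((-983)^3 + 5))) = -0.00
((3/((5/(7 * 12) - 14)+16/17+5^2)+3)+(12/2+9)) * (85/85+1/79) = 25020000/1353823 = 18.48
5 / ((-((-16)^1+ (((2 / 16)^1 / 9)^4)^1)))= 26873856 / 85996339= 0.31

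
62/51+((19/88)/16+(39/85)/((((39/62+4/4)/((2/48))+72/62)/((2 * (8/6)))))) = 452237/359040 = 1.26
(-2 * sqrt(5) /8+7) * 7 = 49- 7 * sqrt(5) /4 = 45.09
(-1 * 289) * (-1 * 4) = 1156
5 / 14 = 0.36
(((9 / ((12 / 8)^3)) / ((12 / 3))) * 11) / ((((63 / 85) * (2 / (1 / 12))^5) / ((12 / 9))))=935 / 564350976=0.00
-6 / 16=-3 / 8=-0.38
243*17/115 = 4131/115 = 35.92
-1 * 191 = -191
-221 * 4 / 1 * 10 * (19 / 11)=-15269.09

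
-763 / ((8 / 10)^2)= -19075 / 16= -1192.19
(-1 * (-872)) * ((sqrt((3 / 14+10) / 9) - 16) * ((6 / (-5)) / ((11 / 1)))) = 83712 / 55 - 872 * sqrt(2002) / 385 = 1420.69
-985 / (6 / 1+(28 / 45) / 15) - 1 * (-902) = 3013481 / 4078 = 738.96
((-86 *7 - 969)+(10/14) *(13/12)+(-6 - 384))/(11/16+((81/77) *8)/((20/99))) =-3293180/71139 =-46.29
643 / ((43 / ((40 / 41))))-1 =23957 / 1763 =13.59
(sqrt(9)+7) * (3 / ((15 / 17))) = 34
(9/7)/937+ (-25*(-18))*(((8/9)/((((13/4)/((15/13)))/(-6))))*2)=-1888990479/1108471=-1704.14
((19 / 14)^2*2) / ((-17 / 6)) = -1083 / 833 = -1.30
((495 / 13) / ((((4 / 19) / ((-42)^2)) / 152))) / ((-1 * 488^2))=-78804495 / 386984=-203.64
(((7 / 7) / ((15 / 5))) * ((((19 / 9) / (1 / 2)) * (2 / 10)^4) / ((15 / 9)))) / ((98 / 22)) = 418 / 1378125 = 0.00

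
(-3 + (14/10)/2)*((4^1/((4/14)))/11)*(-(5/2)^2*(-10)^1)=-4025/22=-182.95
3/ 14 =0.21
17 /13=1.31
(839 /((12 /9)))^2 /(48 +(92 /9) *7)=57017601 /17216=3311.90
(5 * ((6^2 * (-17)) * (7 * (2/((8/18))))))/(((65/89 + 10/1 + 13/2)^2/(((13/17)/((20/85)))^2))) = -64516188555/18812978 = -3429.34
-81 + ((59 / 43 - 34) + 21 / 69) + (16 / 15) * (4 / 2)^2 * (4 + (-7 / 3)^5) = -282162565 / 720981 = -391.36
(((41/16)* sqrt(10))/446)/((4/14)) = 287* sqrt(10)/14272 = 0.06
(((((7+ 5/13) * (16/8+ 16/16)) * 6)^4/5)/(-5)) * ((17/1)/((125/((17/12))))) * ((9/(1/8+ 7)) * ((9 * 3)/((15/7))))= -324670881722793984/8479046875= -38290964.36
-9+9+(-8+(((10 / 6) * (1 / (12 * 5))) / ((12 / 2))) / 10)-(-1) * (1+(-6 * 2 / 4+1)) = -19439 / 2160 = -9.00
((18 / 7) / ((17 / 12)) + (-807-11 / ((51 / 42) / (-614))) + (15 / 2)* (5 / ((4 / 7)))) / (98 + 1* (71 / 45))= 206598375 / 4265912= 48.43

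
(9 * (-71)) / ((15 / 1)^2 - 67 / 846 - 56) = -540594 / 142907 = -3.78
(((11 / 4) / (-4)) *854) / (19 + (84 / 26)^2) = -793793 / 39800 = -19.94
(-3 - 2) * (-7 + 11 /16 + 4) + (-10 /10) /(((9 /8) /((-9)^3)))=659.56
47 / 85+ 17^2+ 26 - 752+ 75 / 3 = -34973 / 85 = -411.45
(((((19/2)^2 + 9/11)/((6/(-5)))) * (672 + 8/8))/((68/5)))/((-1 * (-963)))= -67417775/17287776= -3.90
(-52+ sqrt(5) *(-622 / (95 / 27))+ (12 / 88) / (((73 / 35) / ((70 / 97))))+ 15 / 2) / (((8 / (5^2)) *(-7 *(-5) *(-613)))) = 34624745 / 5347684496+ 8397 *sqrt(5) / 326116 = 0.06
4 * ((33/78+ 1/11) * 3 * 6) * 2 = 10584/143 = 74.01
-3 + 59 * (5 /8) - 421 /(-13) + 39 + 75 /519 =1896431 /17992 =105.40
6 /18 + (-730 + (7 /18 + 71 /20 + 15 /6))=-130181 /180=-723.23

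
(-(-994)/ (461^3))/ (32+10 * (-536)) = -0.00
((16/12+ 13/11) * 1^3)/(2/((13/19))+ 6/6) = 1079/1683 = 0.64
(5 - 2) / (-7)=-3 / 7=-0.43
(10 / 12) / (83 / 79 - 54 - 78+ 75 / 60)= -0.01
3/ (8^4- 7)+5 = 6816/ 1363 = 5.00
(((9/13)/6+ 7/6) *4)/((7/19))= 3800/273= 13.92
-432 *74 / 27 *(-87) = 103008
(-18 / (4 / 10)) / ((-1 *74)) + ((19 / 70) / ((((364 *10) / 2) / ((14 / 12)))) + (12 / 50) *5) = 7306183 / 4040400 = 1.81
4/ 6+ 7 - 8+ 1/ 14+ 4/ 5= 113/ 210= 0.54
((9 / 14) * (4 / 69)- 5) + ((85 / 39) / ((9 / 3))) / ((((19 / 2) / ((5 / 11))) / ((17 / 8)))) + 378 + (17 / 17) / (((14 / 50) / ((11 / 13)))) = 5923243433 / 15747732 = 376.13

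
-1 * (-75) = 75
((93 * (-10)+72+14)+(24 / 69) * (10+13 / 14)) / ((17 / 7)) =-135272 / 391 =-345.96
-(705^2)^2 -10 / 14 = -1729236954380 / 7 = -247033850625.71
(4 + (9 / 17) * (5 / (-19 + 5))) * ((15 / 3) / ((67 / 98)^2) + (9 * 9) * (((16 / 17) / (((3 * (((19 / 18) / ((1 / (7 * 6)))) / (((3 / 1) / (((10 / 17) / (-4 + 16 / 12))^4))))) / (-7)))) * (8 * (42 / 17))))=-346977203148314 / 906216875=-382885.39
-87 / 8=-10.88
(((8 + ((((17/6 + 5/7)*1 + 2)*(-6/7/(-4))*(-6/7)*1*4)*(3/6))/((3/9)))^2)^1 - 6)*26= -7469410/117649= -63.49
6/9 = 0.67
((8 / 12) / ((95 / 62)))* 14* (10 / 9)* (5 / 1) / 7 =2480 / 513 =4.83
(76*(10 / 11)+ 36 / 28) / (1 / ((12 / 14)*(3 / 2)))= 48771 / 539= 90.48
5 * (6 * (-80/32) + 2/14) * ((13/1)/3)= -6760/21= -321.90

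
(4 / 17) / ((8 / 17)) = 1 / 2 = 0.50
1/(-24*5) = -1/120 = -0.01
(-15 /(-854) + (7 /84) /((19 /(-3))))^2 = 20449 /1053132304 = 0.00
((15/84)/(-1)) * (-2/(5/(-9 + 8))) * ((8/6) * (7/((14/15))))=-5/7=-0.71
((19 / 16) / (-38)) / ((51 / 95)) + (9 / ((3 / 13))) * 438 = 27877729 / 1632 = 17081.94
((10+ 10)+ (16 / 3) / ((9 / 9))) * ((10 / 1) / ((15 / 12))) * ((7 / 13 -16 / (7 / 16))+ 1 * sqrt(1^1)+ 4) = -1716992 / 273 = -6289.35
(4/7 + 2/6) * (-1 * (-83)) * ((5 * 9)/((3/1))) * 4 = 31540/7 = 4505.71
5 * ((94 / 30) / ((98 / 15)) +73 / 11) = 38355 / 1078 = 35.58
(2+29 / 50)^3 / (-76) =-2146689 / 9500000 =-0.23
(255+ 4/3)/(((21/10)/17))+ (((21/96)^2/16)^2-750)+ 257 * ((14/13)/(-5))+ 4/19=26523402682662349/20885620654080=1269.94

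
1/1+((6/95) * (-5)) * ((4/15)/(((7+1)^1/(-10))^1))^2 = 55/57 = 0.96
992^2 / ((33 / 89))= 87581696 / 33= 2653990.79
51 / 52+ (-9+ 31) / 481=1975 / 1924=1.03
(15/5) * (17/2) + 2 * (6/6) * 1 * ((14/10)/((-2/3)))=213/10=21.30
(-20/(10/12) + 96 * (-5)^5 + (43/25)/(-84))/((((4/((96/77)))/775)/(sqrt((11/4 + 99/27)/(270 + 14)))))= -1775596703 * sqrt(16401)/20874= -10893659.97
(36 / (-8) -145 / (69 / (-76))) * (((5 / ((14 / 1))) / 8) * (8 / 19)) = 107095 / 36708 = 2.92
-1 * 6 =-6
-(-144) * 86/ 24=516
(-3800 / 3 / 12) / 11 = -950 / 99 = -9.60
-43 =-43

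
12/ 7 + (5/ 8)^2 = 943/ 448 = 2.10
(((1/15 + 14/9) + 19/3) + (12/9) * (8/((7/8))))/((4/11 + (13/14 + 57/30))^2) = 26875310/13593969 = 1.98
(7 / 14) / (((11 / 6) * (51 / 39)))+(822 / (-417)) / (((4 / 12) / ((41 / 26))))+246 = 80044950 / 337909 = 236.88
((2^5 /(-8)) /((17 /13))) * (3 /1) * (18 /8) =-351 /17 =-20.65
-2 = -2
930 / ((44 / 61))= 28365 / 22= 1289.32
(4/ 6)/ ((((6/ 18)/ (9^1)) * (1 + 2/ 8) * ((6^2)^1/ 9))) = 18/ 5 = 3.60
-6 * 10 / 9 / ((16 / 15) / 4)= -25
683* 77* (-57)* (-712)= 2134353144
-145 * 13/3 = -1885/3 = -628.33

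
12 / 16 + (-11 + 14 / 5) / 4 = -13 / 10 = -1.30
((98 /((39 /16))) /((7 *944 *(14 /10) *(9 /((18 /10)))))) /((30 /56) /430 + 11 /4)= 4816 /15244125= 0.00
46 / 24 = 23 / 12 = 1.92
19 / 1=19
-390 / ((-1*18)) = 65 / 3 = 21.67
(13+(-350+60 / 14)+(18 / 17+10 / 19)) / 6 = -249561 / 4522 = -55.19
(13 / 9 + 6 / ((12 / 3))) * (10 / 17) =265 / 153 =1.73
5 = 5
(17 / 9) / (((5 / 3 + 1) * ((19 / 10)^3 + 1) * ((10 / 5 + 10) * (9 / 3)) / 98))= 104125 / 424386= 0.25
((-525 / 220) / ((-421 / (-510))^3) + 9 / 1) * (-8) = -31241111112 / 820803071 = -38.06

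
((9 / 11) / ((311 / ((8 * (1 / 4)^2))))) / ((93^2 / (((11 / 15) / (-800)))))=-1 / 7172904000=-0.00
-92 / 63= -1.46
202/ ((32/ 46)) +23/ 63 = 290.74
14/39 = 0.36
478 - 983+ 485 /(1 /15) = 6770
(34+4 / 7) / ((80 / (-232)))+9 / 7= -3464 / 35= -98.97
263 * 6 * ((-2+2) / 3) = 0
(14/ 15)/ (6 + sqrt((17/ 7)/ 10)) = 0.14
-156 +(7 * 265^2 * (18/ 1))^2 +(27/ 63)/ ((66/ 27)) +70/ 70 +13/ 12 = 72343007095447943/ 924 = 78293297722346.26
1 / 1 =1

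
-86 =-86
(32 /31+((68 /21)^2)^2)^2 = 447622614344418304 /36347767845921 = 12315.00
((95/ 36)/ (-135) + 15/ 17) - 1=-0.14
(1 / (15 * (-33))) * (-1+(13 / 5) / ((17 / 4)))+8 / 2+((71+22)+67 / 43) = 5403493 / 54825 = 98.56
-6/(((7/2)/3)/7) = -36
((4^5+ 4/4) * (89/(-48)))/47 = -91225/2256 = -40.44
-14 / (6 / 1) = -7 / 3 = -2.33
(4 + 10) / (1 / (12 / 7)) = 24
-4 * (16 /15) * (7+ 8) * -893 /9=57152 /9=6350.22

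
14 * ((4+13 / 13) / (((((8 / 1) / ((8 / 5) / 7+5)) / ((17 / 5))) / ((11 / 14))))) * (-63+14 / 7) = -2087481 / 280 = -7455.29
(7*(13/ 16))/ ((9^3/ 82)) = 3731/ 5832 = 0.64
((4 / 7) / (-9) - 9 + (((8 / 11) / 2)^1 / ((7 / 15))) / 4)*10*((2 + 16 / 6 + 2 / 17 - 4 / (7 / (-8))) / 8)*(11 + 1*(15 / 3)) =-58650400 / 35343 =-1659.46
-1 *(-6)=6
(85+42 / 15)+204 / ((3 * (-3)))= 65.13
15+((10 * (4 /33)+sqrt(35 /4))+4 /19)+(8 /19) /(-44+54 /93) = sqrt(35) /2+6925789 /421971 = 19.37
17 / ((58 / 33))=561 / 58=9.67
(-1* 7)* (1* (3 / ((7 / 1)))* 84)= -252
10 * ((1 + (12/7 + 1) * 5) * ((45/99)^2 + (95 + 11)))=15475.82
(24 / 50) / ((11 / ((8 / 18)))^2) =64 / 81675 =0.00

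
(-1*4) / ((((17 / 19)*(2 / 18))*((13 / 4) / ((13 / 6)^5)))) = -542659 / 918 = -591.13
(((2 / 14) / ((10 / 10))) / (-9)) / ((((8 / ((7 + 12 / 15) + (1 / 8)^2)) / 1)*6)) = -2501 / 967680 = -0.00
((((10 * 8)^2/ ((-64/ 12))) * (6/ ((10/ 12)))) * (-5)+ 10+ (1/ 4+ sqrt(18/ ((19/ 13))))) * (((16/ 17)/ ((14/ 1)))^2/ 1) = 192 * sqrt(494)/ 269059+ 2765456/ 14161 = 195.30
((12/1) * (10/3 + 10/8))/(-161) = -55/161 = -0.34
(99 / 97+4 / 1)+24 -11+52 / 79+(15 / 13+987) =1006.83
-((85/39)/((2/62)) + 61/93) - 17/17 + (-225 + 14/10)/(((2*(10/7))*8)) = -79.00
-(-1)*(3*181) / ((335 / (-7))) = -3801 / 335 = -11.35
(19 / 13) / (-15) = -19 / 195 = -0.10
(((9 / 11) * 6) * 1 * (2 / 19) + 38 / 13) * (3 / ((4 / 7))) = 98133 / 5434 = 18.06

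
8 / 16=1 / 2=0.50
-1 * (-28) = 28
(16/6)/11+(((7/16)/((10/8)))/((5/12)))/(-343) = 9701/40425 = 0.24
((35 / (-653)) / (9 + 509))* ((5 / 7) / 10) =-5 / 676508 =-0.00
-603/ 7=-86.14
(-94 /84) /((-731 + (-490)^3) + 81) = 47 /4941285300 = 0.00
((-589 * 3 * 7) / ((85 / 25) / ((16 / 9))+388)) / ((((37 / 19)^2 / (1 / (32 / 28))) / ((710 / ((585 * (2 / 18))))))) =-44384177460 / 555141821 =-79.95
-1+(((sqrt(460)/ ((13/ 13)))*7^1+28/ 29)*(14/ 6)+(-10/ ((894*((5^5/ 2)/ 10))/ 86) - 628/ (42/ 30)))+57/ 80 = -27017359129/ 60494000+98*sqrt(115)/ 3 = -96.30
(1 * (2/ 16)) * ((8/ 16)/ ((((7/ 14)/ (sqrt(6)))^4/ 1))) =36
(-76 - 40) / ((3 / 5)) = -193.33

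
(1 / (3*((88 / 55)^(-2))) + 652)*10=97928 / 15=6528.53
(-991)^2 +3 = 982084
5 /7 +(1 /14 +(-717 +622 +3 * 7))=-1025 /14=-73.21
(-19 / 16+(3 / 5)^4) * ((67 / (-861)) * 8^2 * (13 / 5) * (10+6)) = 589715776 / 2690625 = 219.17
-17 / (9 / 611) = -1154.11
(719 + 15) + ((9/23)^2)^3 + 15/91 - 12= 9728522878544/13471265899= 722.17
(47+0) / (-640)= -47 / 640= -0.07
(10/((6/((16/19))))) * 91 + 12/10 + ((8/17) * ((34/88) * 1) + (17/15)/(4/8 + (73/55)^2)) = 5559443606/42896205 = 129.60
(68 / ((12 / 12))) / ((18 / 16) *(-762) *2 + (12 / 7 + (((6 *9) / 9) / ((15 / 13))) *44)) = -4760 / 103879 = -0.05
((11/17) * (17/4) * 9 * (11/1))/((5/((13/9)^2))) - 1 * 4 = 19729/180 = 109.61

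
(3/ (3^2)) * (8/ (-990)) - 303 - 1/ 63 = -3149878/ 10395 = -303.02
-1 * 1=-1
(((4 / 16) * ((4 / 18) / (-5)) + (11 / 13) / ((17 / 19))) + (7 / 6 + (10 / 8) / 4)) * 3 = 384077 / 53040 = 7.24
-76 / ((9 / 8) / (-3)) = 608 / 3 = 202.67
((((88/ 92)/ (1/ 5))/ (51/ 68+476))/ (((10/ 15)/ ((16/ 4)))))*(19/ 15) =3344/ 43861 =0.08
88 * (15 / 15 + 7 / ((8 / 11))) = 935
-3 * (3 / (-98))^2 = -27 / 9604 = -0.00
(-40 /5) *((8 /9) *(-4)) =256 /9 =28.44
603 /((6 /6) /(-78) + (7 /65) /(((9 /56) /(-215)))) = -141102 /33715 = -4.19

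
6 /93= 0.06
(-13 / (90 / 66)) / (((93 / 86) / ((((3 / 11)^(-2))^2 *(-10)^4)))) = -360110036000 / 22599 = -15934777.47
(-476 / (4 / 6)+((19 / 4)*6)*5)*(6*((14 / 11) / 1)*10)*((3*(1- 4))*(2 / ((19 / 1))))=8641080 / 209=41344.88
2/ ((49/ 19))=38/ 49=0.78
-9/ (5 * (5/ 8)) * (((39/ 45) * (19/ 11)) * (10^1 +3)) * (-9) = 504.42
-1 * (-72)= 72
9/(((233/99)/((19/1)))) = 16929/233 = 72.66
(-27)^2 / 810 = 9 / 10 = 0.90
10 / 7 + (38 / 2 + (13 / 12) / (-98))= 24011 / 1176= 20.42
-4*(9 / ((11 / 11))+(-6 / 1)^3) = 828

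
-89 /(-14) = 89 /14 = 6.36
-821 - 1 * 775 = -1596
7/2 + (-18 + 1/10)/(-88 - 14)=3749/1020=3.68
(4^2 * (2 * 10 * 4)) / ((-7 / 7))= -1280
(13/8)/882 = 13/7056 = 0.00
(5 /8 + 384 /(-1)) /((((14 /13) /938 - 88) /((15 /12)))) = 13356785 /2452704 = 5.45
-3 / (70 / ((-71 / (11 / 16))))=1704 / 385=4.43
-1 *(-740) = 740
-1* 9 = -9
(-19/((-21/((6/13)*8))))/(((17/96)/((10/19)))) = 15360/1547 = 9.93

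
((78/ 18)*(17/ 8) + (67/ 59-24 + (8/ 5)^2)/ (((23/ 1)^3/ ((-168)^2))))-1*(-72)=34.11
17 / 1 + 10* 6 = 77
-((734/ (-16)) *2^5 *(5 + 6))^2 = -260757904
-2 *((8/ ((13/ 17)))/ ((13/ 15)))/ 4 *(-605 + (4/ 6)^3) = 5551180/ 1521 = 3649.69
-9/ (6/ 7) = -21/ 2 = -10.50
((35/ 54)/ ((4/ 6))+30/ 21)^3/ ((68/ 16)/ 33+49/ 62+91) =75512787625/ 501604950672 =0.15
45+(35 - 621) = -541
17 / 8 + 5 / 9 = 193 / 72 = 2.68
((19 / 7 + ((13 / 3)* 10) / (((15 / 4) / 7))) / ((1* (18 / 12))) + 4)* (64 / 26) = 361280 / 2457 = 147.04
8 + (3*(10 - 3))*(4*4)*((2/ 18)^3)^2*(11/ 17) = 24093224/ 3011499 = 8.00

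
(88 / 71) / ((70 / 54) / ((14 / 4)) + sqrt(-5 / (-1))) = -4752 / 50339 + 64152 * sqrt(5) / 251695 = 0.48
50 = 50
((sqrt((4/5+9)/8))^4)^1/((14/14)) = 2401/1600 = 1.50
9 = 9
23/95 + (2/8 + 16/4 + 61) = 24887/380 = 65.49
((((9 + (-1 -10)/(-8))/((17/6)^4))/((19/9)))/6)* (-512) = -10326528/1586899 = -6.51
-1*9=-9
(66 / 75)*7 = 154 / 25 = 6.16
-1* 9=-9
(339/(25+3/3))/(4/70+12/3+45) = 11865/44642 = 0.27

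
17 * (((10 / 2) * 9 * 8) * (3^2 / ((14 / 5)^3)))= 860625 / 343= 2509.11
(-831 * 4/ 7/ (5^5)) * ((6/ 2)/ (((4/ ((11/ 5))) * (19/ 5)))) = -27423/ 415625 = -0.07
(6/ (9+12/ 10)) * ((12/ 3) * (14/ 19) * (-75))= -42000/ 323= -130.03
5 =5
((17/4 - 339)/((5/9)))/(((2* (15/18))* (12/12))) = -36153/100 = -361.53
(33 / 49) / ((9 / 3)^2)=11 / 147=0.07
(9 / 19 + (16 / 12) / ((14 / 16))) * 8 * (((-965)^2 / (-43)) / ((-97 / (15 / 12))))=7421863250 / 1664229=4459.64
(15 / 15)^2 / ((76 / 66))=33 / 38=0.87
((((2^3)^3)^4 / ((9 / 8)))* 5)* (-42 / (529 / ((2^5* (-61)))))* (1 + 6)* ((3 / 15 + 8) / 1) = 4311809615114272768 / 1587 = 2716956279215042.70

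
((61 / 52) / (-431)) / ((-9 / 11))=0.00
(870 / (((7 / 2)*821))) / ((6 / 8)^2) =9280 / 17241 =0.54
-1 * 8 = -8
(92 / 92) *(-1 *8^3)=-512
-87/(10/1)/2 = -87/20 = -4.35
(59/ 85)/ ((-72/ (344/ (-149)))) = 2537/ 113985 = 0.02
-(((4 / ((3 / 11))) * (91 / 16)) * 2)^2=-1002001 / 36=-27833.36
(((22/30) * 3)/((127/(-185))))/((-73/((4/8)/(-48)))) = -407/890016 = -0.00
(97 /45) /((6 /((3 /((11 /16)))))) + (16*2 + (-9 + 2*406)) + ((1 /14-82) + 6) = 5271229 /6930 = 760.64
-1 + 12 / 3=3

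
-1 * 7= -7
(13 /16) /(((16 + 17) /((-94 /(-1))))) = 611 /264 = 2.31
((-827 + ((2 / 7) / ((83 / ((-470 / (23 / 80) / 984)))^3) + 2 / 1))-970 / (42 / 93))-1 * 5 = -269857827226475631835 / 90621481848491601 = -2977.86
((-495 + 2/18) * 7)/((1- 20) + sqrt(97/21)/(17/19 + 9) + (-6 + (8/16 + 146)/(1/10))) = -3702569579520/1539075651383 + 111367816 * sqrt(2037)/13851680862447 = -2.41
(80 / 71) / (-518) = -0.00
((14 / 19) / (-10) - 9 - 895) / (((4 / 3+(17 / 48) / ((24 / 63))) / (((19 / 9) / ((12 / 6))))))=-1832256 / 4345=-421.69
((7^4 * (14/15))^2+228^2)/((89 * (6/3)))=570798698/20025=28504.30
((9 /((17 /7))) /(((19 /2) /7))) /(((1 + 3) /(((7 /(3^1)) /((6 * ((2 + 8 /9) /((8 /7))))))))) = 441 /4199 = 0.11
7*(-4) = -28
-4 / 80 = -0.05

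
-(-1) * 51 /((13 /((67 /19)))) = 3417 /247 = 13.83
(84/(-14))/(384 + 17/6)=-36/2321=-0.02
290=290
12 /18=2 /3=0.67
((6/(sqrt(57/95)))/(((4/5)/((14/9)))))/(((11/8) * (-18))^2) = 560 * sqrt(15)/88209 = 0.02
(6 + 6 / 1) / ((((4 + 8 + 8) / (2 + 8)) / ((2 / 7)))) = 12 / 7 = 1.71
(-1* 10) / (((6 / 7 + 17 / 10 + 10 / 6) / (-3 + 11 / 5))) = 1680 / 887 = 1.89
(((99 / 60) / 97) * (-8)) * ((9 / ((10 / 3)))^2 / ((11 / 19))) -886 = -21527053 / 24250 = -887.71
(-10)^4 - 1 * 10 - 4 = 9986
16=16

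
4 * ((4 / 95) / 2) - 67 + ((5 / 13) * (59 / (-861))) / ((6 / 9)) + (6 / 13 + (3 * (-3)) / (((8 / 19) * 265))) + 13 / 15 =-29624617333 / 450854040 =-65.71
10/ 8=5/ 4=1.25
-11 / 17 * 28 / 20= -77 / 85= -0.91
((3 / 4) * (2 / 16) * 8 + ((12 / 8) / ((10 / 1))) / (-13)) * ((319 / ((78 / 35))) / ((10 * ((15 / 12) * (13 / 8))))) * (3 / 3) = 285824 / 54925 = 5.20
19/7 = 2.71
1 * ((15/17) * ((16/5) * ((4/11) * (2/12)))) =32/187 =0.17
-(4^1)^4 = -256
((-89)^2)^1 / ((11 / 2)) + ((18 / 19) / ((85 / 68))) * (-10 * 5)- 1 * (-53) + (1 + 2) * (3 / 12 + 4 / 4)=1219755 / 836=1459.04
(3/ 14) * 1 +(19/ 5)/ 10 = 104/ 175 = 0.59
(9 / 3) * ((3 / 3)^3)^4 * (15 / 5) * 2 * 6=108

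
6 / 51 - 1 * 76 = -1290 / 17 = -75.88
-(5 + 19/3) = -34/3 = -11.33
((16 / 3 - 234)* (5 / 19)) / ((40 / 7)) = -2401 / 228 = -10.53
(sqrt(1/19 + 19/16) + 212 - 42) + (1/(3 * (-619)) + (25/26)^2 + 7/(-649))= sqrt(7163)/76 + 139244799137/814710468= 172.03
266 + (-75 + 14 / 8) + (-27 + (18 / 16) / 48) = 21219 / 128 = 165.77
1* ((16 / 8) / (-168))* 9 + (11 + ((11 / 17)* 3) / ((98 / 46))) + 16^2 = 892323 / 3332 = 267.80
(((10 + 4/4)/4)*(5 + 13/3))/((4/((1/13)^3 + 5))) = 140987/4394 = 32.09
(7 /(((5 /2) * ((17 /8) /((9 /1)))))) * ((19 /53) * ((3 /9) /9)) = 2128 /13515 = 0.16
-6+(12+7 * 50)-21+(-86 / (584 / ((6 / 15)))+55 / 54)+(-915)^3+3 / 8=-60396212868379 / 78840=-766060538.67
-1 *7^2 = -49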